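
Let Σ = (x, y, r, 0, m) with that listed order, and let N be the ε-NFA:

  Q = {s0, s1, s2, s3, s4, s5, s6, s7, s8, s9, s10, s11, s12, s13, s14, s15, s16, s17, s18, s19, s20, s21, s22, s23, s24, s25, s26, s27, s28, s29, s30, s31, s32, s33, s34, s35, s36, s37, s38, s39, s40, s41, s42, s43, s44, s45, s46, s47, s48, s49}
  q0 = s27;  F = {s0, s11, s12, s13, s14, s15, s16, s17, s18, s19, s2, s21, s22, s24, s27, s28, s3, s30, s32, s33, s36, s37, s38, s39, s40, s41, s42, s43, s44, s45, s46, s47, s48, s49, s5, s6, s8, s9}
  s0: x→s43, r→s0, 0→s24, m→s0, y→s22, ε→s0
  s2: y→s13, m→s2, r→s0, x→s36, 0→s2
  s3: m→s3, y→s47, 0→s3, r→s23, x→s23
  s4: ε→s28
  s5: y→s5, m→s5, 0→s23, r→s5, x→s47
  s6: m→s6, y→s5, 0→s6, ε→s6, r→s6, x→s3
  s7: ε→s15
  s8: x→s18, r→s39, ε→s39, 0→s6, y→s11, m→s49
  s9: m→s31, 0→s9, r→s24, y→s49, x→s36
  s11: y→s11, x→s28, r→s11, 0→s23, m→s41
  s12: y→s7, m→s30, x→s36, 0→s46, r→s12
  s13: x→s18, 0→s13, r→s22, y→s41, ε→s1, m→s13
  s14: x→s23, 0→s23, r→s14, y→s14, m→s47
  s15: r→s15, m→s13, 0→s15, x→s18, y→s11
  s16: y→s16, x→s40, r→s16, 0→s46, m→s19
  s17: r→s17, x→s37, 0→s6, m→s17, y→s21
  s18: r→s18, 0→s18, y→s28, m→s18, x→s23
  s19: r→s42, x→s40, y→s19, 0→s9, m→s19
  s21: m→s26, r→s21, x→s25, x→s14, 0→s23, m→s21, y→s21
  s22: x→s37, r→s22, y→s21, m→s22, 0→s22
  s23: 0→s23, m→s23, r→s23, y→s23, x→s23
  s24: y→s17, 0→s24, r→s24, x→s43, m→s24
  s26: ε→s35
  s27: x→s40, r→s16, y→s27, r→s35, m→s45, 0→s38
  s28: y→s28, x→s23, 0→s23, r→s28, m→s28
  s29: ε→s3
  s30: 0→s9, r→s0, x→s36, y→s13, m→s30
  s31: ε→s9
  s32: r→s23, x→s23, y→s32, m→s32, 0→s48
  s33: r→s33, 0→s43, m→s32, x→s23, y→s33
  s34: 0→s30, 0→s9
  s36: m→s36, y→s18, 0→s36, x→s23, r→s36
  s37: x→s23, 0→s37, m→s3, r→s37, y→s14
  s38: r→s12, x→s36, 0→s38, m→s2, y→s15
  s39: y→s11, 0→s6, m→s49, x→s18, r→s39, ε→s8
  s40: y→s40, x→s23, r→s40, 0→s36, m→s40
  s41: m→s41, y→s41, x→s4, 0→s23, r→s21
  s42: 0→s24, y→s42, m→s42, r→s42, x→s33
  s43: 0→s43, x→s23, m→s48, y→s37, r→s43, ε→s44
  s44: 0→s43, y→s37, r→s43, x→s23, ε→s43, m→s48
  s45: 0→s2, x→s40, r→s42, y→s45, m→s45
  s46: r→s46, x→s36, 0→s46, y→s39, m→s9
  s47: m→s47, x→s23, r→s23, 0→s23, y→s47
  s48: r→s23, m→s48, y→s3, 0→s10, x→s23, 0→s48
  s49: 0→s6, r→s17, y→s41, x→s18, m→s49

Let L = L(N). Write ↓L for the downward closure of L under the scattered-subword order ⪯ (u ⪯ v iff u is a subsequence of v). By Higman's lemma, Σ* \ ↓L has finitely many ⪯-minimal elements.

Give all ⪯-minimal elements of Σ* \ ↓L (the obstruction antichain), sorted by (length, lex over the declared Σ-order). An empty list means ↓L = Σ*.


min(Σ*\↓L) = [xx, 0yy0, mrxmr, r0y0xr].

|Q|=50, |F|=38, |δ|=213 (12 ε).
min D↑ (37 st, q0=0, F={5}): 0:x→1,y→0,r→2,0→3,m→4 1:x→5,y→1,r→1,0→6,m→1 2:x→1,y→2,r→2,0→7,m→8 3:x→6,y→9,r→10,0→3,m→11 4:x→1,y→4,r→12,0→11,m→4 5:x→5,y→5,r→5,0→5,m→5 6:x→5,y→13,r→6,0→6,m→6 7:x→6,y→14,r→7,0→7,m→15 8:x→1,y→8,r→12,0→15,m→8 9:x→13,y→16,r→9,0→9,m→17 10:x→6,y→9,r→10,0→7,m→18 11:x→6,y→17,r→19,0→11,m→11 12:x→20,y→12,r→12,0→21,m→12 13:x→5,y→22,r→13,0→13,m→13 14:x→13,y→16,r→14,0→23,m→24 15:x→6,y→24,r→21,0→15,m→15 16:x→22,y→16,r→16,0→5,m→25 17:x→13,y→25,r→26,0→17,m→17 18:x→6,y→17,r→19,0→15,m→18 19:x→27,y→26,r→19,0→21,m→19 20:x→5,y→20,r→20,0→27,m→28 21:x→27,y→29,r→21,0→21,m→21 22:x→5,y→22,r→22,0→5,m→22 23:x→30,y→31,r→23,0→23,m→23 24:x→13,y→25,r→29,0→23,m→24 25:x→22,y→25,r→32,0→5,m→25 26:x→33,y→32,r→26,0→26,m→26 27:x→5,y→33,r→27,0→27,m→34 28:x→5,y→28,r→5,0→34,m→28 29:x→33,y→32,r→29,0→23,m→29 30:x→5,y→35,r→5,0→30,m→30 31:x→35,y→31,r→31,0→5,m→31 32:x→36,y→32,r→32,0→5,m→32 33:x→5,y→36,r→33,0→33,m→30 34:x→5,y→30,r→5,0→34,m→34 35:x→5,y→35,r→5,0→5,m→35 36:x→5,y→36,r→36,0→5,m→35.
'xx': run [47, 17, 1] end={s23} rej; 2/2 del acc.
'0yy0': run [47, 39, 25, 12, 1] end={s23} ∉↓L; 4/4 deletions ∈↓L.
'mrxmr': |S_i|=[47, 37, 26, 12, 6, 1] end={s23} rej; 5/5 deletions ∈↓L.
'r0y0xr': run [47, 43, 33, 20, 9, 3, 1] end={s23} — reject; 6/6 single-dels accept.
4 minimals (antichain).


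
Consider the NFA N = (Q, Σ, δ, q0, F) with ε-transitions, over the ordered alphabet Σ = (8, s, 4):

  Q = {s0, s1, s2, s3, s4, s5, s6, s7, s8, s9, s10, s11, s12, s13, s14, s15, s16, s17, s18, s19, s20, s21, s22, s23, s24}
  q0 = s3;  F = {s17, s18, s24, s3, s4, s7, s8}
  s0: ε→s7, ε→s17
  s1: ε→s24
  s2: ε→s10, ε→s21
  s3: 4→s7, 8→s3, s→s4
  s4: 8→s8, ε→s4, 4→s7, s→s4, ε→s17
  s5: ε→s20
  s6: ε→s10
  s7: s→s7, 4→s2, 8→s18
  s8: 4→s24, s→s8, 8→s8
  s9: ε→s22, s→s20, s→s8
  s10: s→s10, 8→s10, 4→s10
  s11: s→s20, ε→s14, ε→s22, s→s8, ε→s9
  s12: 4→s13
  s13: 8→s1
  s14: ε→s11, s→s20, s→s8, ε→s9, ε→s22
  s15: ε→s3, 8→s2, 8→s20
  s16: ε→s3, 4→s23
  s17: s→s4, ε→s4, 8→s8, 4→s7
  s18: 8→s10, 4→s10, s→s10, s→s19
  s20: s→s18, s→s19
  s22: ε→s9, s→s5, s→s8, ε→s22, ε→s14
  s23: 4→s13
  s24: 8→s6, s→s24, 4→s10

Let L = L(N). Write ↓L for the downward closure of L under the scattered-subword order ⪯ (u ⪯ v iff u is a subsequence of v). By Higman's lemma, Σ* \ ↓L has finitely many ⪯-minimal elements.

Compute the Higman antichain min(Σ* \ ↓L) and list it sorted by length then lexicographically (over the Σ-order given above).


|Q|=25, |F|=7, |δ|=63 (22 ε).
min D↑ (7 st, q0=0, F={5}): 0:8→0,s→1,4→2 1:8→3,s→1,4→2 2:8→4,s→2,4→5 3:8→3,s→3,4→6 4:8→5,s→5,4→5 5:8→5,s→5,4→5 6:8→5,s→6,4→5 (ε-aug+det+¬).
'44': run [12, 8, 3] end={s10,s2,s21} — reject; 2/2 single-dels accept.
'488': N↓-sim [12, 8, 4, 1] end={s10} rej; 3/3 del acc.
'48s': |S_i|=[12, 8, 4, 2] end={s10,s19} rej; 3/3 single-dels accept.
's848': run [12, 11, 6, 3, 2] end={s10,s6} ∉↓L; 4/4 deletions ∈↓L.
4 words, ⪯-incomp.

Antichain: [44, 488, 48s, s848].


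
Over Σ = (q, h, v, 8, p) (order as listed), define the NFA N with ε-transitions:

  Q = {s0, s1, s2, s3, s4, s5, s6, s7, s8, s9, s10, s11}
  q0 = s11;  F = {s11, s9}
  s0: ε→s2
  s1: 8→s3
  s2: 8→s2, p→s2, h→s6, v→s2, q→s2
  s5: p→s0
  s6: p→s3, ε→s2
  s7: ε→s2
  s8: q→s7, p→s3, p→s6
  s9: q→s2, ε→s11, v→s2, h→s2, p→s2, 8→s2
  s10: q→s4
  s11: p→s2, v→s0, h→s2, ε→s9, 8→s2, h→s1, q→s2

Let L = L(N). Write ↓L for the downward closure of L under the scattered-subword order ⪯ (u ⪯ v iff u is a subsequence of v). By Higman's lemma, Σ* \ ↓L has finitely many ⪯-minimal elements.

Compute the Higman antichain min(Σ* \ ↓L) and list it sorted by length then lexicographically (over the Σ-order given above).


min(Σ*\↓L) = [q, h, v, 8, p].

|Q|=12, |F|=2, |δ|=28 (5 ε).
min D↑ (2 st, q0=0, F={1}): 0:q→1,h→1,v→1,8→1,p→1 1:q→1,h→1,v→1,8→1,p→1 (ε-aug+det+¬).
'q': run [7, 3] end={s2,s3,s6} — reject; 1/1 deletions ∈↓L.
'h': N↓-sim [7, 4] end={s1,s2,s3,s6} rej; 1/1 single-dels accept.
'v': |S_i|=[7, 4] end={s0,s2,s3,s6} ∉↓L; 1/1 deletions ∈↓L.
'8': run [7, 3] end={s2,s3,s6} — reject; 1/1 single-dels accept.
'p': run [7, 3] end={s2,s3,s6} rej; 1/1 single-dels accept.
5 minimals (antichain).


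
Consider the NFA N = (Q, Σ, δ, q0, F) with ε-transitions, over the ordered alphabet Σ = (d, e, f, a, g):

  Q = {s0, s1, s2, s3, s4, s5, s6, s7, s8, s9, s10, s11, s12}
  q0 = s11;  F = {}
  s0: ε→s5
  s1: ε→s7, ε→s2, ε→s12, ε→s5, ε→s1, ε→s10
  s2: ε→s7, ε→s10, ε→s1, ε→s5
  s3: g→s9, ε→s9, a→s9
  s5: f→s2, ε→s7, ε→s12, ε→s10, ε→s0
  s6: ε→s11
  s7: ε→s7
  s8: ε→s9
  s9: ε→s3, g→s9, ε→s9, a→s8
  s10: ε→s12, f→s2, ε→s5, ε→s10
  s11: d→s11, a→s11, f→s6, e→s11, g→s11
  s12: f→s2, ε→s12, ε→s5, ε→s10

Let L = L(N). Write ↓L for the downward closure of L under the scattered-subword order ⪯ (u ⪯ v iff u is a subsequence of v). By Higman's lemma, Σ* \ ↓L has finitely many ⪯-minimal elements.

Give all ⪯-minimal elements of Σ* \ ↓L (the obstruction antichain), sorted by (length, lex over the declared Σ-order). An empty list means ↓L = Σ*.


|Q|=13, |F|=0, |δ|=39 (27 ε).
min D↑ (1 st, q0=0, F={0}): 0:d→0,e→0,f→0,a→0,g→0.
ε ∈ L(D↑) ⇒ ↓L = ∅.

min(Σ*\↓L) = [ε].


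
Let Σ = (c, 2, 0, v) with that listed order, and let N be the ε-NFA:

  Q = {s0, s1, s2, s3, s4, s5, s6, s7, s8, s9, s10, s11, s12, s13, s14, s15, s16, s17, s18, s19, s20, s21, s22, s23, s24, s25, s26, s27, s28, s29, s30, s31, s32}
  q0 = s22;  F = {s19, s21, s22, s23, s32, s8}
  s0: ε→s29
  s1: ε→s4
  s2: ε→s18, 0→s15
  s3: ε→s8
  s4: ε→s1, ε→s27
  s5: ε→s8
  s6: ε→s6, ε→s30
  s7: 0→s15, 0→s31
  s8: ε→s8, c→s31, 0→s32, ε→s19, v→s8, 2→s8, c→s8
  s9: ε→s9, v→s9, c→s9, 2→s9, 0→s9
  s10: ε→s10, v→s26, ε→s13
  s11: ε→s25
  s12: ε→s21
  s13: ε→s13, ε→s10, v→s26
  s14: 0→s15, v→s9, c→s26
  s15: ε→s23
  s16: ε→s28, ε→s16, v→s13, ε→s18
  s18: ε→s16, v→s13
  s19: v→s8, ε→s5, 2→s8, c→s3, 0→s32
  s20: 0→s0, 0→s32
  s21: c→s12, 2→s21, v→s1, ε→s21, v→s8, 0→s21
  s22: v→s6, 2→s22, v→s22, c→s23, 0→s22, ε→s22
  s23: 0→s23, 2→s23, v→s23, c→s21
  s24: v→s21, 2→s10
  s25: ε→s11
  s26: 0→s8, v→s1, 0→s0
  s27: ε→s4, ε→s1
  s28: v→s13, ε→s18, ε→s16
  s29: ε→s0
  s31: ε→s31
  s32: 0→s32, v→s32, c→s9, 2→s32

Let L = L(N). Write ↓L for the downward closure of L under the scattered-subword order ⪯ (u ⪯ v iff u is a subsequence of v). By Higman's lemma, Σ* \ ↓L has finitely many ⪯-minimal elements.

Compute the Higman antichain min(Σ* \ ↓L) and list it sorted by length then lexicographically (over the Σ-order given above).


min(Σ*\↓L) = [ccv0c].

|Q|=33, |F|=6, |δ|=82 (33 ε).
min D↑ (6 st, q0=0, F={5}): 0:c→1,2→0,0→0,v→0 1:c→2,2→1,0→1,v→1 2:c→2,2→2,0→2,v→3 3:c→3,2→3,0→4,v→3 4:c→5,2→4,0→4,v→4 5:c→5,2→5,0→5,v→5.
'ccv0c': |S_i|=[16, 13, 12, 10, 2, 1] end={s9} — reject; 5/5 del acc.
1 minimals (antichain).


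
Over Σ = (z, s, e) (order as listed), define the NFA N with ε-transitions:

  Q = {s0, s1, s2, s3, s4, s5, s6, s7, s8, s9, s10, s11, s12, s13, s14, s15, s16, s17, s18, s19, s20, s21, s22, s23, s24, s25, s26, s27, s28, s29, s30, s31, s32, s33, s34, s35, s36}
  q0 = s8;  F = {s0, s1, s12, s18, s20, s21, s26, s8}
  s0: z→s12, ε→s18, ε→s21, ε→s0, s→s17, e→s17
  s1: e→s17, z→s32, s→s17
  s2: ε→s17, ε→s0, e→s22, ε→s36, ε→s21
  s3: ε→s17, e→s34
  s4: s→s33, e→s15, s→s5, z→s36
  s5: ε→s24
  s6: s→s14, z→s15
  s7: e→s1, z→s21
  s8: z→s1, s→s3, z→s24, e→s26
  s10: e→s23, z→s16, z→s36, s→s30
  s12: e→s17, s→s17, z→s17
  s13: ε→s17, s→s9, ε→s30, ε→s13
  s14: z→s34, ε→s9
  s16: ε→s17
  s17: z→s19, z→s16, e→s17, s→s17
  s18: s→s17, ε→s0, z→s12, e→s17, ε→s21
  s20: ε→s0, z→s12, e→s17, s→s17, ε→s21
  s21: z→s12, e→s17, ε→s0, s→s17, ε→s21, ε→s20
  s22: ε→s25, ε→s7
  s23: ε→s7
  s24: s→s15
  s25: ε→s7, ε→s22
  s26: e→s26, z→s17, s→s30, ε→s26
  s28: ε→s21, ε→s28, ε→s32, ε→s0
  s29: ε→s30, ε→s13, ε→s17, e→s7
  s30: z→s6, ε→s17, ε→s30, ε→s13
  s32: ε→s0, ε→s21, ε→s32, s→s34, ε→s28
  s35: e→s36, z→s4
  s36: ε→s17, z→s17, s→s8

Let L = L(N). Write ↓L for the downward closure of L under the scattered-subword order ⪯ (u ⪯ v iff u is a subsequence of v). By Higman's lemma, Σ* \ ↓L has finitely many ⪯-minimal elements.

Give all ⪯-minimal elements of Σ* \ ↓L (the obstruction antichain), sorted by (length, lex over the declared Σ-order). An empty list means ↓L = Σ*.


|Q|=37, |F|=8, |δ|=95 (42 ε).
min D↑ (6 st, q0=0, F={2}): 0:z→1,s→2,e→3 1:z→4,s→2,e→2 2:z→2,s→2,e→2 3:z→2,s→2,e→3 4:z→5,s→2,e→2 5:z→2,s→2,e→2 [Hopcroft].
's': N↓-sim [22, 11] end={s13,s14,s15,s16,s17,s19,s3,s30,s34,s6,s9} — reject; 1/1 single-dels accept.
'ze': N↓-sim [22, 17, 3] end={s16,s17,s19} rej; 2/2 single-dels accept.
'ez': |S_i|=[22, 11, 8] end={s14,s15,s16,s17,s19,s34,s6,s9} — reject; 2/2 single-dels accept.
'zzzz': |S_i|=[22, 17, 12, 4, 3] end={s16,s17,s19} rej; 4/4 del acc.
4 obstructions.

Antichain: [s, ze, ez, zzzz].


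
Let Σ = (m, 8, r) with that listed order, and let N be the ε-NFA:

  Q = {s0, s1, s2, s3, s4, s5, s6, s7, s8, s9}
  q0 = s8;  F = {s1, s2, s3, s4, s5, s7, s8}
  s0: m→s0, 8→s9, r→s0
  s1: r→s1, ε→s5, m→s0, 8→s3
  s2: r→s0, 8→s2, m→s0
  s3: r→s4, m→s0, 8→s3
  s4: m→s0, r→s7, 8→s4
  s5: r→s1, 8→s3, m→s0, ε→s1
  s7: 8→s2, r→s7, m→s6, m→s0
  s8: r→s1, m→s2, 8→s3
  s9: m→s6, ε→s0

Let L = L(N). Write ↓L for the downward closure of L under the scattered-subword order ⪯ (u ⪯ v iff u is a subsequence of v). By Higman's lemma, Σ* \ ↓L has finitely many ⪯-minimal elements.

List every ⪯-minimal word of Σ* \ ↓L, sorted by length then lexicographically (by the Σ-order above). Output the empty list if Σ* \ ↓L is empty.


|Q|=10, |F|=7, |δ|=29 (3 ε).
min D↑ (7 st, q0=0, F={4}): 0:m→1,8→2,r→3 1:m→4,8→1,r→4 2:m→4,8→2,r→5 3:m→4,8→2,r→3 4:m→4,8→4,r→4 5:m→4,8→5,r→6 6:m→4,8→1,r→6 [Hopcroft].
'mm': N↓-sim [10, 4, 3] end={s0,s6,s9} ∉↓L; 2/2 del acc.
'mr': |S_i|=[10, 4, 3] end={s0,s6,s9} ∉↓L; 2/2 deletions ∈↓L.
'8m': run [10, 7, 3] end={s0,s6,s9} ∉↓L; 2/2 del acc.
'rm': |S_i|=[10, 9, 3] end={s0,s6,s9} — reject; 2/2 del acc.
'8rr8r': |S_i|=[10, 7, 6, 5, 4, 3] end={s0,s6,s9} rej; 5/5 del acc.
5 words, ⪯-incomp.

Antichain: [mm, mr, 8m, rm, 8rr8r].


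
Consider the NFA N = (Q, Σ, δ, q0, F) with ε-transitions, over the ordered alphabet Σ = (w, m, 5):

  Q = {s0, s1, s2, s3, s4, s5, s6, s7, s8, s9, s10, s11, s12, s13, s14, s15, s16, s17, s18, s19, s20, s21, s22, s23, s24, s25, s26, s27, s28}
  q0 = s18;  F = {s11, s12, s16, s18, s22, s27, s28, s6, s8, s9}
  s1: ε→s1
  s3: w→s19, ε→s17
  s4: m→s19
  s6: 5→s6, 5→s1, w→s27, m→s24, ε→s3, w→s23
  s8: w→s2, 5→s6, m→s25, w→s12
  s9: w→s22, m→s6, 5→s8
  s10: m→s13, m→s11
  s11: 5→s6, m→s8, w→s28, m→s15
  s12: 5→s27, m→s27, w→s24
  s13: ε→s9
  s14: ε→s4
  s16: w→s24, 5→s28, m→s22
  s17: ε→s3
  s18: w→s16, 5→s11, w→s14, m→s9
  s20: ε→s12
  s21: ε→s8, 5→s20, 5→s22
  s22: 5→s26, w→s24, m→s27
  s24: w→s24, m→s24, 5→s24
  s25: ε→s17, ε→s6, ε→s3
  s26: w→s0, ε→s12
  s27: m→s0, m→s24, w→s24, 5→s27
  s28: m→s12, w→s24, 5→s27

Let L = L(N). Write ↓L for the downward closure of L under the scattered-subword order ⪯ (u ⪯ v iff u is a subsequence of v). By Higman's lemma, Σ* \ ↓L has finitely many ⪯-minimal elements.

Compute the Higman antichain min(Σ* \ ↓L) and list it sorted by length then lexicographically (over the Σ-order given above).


|Q|=29, |F|=10, |δ|=58 (12 ε).
min D↑ (11 st, q0=0, F={4}): 0:w→1,m→2,5→3 1:w→4,m→5,5→6 2:w→5,m→7,5→8 3:w→6,m→8,5→7 4:w→4,m→4,5→4 5:w→4,m→9,5→10 6:w→4,m→10,5→9 7:w→9,m→4,5→7 8:w→10,m→7,5→7 9:w→4,m→4,5→9 10:w→4,m→9,5→9 [Hopcroft].
'ww': |S_i|=[23, 13, 2] end={s0,s24} — reject; 2/2 deletions ∈↓L.
'mmm': N↓-sim [23, 17, 10, 2] end={s0,s24} — reject; 3/3 single-dels accept.
'55m': N↓-sim [23, 17, 9, 2] end={s0,s24} — reject; 3/3 deletions ∈↓L.
3 minimals (antichain).

Antichain: [ww, mmm, 55m].


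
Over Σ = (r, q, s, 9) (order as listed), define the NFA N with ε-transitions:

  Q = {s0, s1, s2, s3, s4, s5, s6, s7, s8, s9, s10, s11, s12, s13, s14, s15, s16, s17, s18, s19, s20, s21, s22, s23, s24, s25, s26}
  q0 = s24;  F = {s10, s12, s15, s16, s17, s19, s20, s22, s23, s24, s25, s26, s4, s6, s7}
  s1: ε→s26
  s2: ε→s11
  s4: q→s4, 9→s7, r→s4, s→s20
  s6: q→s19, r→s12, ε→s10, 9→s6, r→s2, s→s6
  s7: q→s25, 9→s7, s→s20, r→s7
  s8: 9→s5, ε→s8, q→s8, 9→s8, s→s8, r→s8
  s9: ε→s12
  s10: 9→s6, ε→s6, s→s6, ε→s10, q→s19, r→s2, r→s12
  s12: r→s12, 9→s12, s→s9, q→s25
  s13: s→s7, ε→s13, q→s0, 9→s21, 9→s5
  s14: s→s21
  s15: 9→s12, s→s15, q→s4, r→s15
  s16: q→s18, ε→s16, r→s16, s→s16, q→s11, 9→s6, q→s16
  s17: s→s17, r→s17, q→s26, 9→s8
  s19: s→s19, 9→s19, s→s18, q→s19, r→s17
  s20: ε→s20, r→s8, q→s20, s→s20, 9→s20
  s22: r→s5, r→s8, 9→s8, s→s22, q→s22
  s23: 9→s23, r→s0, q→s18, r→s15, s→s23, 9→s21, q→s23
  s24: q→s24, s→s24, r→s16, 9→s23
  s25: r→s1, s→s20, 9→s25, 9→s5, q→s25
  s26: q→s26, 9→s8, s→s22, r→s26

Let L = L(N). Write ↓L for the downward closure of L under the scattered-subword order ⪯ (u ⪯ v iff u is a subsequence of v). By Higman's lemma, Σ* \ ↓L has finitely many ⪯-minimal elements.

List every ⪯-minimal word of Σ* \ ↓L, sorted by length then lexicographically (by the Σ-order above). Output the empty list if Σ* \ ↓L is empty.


min(Σ*\↓L) = [r9qr9, 9rqsr].

|Q|=27, |F|=15, |δ|=90 (10 ε).
min D↑ (15 st, q0=0, F={13}): 0:r→1,q→0,s→0,9→2 1:r→1,q→1,s→1,9→3 2:r→4,q→2,s→2,9→2 3:r→5,q→6,s→3,9→3 4:r→4,q→7,s→4,9→5 5:r→5,q→8,s→5,9→5 6:r→9,q→6,s→6,9→6 7:r→7,q→7,s→10,9→11 8:r→12,q→8,s→10,9→8 9:r→9,q→12,s→9,9→13 10:r→13,q→10,s→10,9→10 11:r→11,q→8,s→10,9→11 12:r→12,q→12,s→14,9→13 13:r→13,q→13,s→13,9→13 14:r→13,q→14,s→14,9→13 [Hopcroft].
'r9qr9': run [24, 21, 17, 10, 6, 2] end={s5,s8} rej; 5/5 del acc.
'9rqsr': N↓-sim [24, 22, 16, 9, 4, 2] end={s5,s8} — reject; 5/5 del acc.
2 obstructions.


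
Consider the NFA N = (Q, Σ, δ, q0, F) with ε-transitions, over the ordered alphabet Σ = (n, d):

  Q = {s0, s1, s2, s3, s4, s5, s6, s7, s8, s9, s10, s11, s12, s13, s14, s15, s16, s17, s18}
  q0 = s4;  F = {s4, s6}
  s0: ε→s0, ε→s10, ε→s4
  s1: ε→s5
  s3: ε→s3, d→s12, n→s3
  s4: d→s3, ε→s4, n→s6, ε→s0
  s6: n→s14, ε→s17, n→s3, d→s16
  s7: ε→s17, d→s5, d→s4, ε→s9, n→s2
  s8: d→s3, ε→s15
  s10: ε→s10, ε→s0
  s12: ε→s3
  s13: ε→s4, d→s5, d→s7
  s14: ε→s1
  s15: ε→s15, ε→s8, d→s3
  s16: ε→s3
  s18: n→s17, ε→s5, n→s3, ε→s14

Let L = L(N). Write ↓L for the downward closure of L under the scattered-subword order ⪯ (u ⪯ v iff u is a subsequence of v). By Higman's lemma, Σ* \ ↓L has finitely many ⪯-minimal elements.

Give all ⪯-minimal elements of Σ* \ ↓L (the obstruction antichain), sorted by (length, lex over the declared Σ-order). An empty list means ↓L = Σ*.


Antichain: [d, nn].

|Q|=19, |F|=2, |δ|=37 (21 ε).
min D↑ (3 st, q0=0, F={2}): 0:n→1,d→2 1:n→2,d→2 2:n→2,d→2.
'd': |S_i|=[11, 3] end={s12,s16,s3} rej; 1/1 single-dels accept.
'nn': N↓-sim [11, 8, 5] end={s1,s12,s14,s3,s5} — reject; 2/2 single-dels accept.
2 obstructions.


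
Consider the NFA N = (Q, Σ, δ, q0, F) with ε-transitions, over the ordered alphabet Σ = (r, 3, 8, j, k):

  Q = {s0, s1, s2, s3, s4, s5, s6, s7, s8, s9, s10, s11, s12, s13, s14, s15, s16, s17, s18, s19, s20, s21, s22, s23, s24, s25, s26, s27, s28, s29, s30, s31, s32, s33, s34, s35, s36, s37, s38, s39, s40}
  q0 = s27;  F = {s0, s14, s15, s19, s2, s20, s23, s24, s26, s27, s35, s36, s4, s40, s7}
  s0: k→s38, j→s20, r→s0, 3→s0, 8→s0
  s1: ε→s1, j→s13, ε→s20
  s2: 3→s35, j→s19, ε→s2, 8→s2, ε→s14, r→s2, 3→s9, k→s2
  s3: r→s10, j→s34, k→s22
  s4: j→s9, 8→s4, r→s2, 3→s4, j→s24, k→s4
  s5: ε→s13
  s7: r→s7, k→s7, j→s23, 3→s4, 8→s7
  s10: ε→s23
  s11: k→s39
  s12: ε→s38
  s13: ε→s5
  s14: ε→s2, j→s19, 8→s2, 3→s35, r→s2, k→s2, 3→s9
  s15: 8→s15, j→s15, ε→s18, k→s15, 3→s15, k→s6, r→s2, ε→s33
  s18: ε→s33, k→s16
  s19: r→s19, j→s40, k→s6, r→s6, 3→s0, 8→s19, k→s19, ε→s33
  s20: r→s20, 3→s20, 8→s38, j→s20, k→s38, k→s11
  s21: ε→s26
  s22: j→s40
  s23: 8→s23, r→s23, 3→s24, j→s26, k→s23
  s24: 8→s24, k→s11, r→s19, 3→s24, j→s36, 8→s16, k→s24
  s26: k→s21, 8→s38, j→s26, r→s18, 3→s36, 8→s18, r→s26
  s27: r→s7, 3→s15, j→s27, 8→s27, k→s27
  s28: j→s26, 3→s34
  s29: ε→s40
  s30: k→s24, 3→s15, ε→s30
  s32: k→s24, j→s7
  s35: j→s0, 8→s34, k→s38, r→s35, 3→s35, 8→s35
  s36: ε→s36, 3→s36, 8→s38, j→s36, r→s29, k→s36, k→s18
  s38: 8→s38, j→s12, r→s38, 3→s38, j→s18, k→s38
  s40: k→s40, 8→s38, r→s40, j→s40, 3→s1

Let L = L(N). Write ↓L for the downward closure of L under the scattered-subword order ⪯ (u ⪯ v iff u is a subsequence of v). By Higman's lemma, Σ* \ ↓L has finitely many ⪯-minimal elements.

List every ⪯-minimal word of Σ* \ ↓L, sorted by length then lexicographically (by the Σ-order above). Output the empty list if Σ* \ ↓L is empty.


min(Σ*\↓L) = [rjj8, 3r3k].

|Q|=41, |F|=15, |δ|=124 (17 ε).
min D↑ (15 st, q0=0, F={11}): 0:r→1,3→2,8→0,j→0,k→0 1:r→1,3→3,8→1,j→4,k→1 2:r→5,3→2,8→2,j→2,k→2 3:r→5,3→3,8→3,j→6,k→3 4:r→4,3→6,8→4,j→7,k→4 5:r→5,3→8,8→5,j→9,k→5 6:r→9,3→6,8→6,j→10,k→6 7:r→7,3→10,8→11,j→7,k→7 8:r→8,3→8,8→8,j→12,k→11 9:r→9,3→12,8→9,j→13,k→9 10:r→13,3→10,8→11,j→10,k→10 11:r→11,3→11,8→11,j→11,k→11 12:r→12,3→12,8→12,j→14,k→11 13:r→13,3→14,8→11,j→13,k→13 14:r→14,3→14,8→11,j→14,k→11.
'rjj8': run [30, 28, 22, 16, 5] end={s12,s16,s18,s33,s38} — reject; 4/4 single-dels accept.
'3r3k': |S_i|=[30, 25, 21, 15, 7] end={s11,s12,s16,s18,s33,s38,s39} — reject; 4/4 single-dels accept.
2 words, ⪯-incomp.


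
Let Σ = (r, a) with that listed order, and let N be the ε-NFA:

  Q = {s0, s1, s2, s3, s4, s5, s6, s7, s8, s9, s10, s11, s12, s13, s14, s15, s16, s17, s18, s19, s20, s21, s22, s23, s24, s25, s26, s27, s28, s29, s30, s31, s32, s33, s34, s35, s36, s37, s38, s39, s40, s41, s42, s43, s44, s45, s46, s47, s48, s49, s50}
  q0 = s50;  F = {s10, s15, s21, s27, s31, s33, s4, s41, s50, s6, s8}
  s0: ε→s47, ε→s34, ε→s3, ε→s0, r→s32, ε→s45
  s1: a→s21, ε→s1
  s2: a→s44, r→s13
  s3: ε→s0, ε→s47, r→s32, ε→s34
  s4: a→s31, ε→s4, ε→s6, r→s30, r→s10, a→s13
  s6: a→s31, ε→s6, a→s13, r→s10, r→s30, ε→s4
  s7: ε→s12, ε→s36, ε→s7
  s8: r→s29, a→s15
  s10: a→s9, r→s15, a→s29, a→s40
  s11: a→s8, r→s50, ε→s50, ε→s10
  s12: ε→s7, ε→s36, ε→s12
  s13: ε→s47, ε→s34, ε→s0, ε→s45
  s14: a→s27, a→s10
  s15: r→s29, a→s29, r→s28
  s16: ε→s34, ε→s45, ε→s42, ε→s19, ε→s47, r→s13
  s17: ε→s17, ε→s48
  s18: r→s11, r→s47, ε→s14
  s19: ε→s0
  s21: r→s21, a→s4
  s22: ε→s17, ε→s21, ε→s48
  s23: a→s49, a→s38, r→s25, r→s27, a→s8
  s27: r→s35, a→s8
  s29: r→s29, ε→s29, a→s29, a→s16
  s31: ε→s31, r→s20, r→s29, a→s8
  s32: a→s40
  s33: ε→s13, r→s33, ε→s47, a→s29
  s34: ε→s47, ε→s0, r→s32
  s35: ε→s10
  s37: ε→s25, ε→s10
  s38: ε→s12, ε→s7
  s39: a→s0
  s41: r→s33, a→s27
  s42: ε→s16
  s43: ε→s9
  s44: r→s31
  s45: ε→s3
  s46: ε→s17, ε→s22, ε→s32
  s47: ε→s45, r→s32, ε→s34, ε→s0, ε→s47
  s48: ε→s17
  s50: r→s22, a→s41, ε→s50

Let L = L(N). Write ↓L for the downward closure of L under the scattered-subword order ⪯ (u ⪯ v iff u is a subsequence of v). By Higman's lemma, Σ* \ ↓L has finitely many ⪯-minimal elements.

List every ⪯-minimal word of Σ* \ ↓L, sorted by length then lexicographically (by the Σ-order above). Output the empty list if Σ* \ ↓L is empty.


min(Σ*\↓L) = [ara, raar, aaar, rarrr, aarrr, aaaaa].

|Q|=51, |F|=11, |δ|=115 (60 ε).
min D↑ (11 st, q0=0, F={8}): 0:r→1,a→2 1:r→1,a→3 2:r→4,a→5 3:r→6,a→7 4:r→4,a→8 5:r→6,a→9 6:r→10,a→8 7:r→8,a→9 8:r→8,a→8 9:r→8,a→10 10:r→8,a→8.
'ara': |S_i|=[31, 26, 20, 13] end={s0,s13,s16,s19,s29,s3,s32,s34,s40,s42,s45,s47,…} — reject; 3/3 del acc.
'raar': N↓-sim [31, 28, 22, 18, 14] end={s0,s13,s16,s19,s20,s28,s29,s3,s32,s34,s40,s42,…} — reject; 4/4 del acc.
'aaar': run [31, 26, 21, 16, 13] end={s0,s13,s16,s19,s28,s29,s3,s32,s34,s40,s42,s45,…} ∉↓L; 4/4 single-dels accept.
'rarrr': run [31, 28, 22, 18, 14, 13] end={s0,s13,s16,s19,s28,s29,s3,s32,s34,s40,s42,s45,…} — reject; 5/5 del acc.
'aarrr': run [31, 26, 21, 18, 14, 13] end={s0,s13,s16,s19,s28,s29,s3,s32,s34,s40,s42,s45,…} rej; 5/5 del acc.
'aaaaa': N↓-sim [31, 26, 21, 16, 14, 12] end={s0,s13,s16,s19,s29,s3,s32,s34,s40,s42,s45,s47} rej; 5/5 single-dels accept.
6 obstructions.


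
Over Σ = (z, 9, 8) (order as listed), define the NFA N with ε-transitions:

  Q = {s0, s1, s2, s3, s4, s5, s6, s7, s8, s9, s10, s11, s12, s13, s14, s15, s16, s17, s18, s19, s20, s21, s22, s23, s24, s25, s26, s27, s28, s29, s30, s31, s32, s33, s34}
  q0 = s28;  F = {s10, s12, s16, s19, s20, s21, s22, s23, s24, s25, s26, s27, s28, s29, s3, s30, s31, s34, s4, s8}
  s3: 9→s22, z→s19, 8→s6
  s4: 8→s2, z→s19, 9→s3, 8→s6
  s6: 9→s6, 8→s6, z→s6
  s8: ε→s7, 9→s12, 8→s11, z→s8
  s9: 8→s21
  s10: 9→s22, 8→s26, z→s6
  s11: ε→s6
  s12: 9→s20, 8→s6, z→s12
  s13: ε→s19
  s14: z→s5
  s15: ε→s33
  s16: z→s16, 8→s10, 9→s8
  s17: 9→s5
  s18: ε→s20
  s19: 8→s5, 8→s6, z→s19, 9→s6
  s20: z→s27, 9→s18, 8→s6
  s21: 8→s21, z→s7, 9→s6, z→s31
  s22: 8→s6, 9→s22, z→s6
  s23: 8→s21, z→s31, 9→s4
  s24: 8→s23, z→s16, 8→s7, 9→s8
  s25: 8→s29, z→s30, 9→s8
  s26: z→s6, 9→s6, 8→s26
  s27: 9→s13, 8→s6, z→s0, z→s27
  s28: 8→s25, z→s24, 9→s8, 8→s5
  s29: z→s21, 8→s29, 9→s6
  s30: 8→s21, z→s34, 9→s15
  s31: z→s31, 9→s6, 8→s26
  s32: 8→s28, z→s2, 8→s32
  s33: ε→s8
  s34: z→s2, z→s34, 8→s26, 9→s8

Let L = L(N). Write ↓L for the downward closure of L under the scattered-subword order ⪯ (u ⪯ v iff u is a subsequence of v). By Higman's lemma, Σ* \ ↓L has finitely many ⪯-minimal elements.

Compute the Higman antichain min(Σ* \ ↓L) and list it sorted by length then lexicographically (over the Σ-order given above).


Antichain: [98, 889, zz8z, z8z9, z8999z, 999z99].

|Q|=35, |F|=20, |δ|=82 (6 ε).
min D↑ (21 st, q0=0, F={7}): 0:z→1,9→2,8→3 1:z→4,9→2,8→5 2:z→2,9→6,8→7 3:z→8,9→2,8→9 4:z→4,9→2,8→10 5:z→11,9→12,8→13 6:z→6,9→14,8→7 7:z→7,9→7,8→7 8:z→15,9→2,8→13 9:z→13,9→7,8→9 10:z→7,9→16,8→17 11:z→11,9→7,8→17 12:z→18,9→19,8→7 13:z→11,9→7,8→13 14:z→20,9→14,8→7 15:z→15,9→2,8→17 16:z→7,9→16,8→7 17:z→7,9→7,8→17 18:z→18,9→7,8→7 19:z→18,9→16,8→7 20:z→20,9→18,8→7.
'98': run [30, 18, 4] end={s11,s2,s5,s6} ∉↓L; 2/2 deletions ∈↓L.
'889': run [30, 27, 9, 1] end={s6} rej; 3/3 single-dels accept.
'zz8z': N↓-sim [30, 27, 19, 6, 1] end={s6} ∉↓L; 4/4 del acc.
'z8z9': run [30, 27, 14, 6, 1] end={s6} rej; 4/4 single-dels accept.
'z8999z': N↓-sim [30, 27, 14, 7, 5, 2, 1] end={s6} ∉↓L; 6/6 deletions ∈↓L.
'999z99': |S_i|=[30, 18, 11, 9, 6, 4, 1] end={s6} ∉↓L; 6/6 single-dels accept.
6 minimals (antichain).


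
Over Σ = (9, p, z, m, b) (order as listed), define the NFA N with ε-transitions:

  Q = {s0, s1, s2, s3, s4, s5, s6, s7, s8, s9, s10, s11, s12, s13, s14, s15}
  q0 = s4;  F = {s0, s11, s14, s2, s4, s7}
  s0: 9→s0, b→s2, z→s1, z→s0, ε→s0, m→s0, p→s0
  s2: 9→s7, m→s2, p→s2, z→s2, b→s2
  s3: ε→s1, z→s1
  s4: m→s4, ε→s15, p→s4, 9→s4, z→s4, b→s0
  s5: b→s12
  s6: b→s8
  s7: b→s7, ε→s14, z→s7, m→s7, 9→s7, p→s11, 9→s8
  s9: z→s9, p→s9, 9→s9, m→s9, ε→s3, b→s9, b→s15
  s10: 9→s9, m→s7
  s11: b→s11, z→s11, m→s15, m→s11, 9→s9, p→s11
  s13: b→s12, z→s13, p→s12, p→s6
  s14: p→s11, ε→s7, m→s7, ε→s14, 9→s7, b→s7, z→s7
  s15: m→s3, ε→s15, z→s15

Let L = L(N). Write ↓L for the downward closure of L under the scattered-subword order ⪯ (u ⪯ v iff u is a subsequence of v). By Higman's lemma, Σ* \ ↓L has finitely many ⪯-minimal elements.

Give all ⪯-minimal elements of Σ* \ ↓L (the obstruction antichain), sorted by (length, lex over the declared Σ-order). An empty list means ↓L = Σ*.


|Q|=16, |F|=6, |δ|=58 (8 ε).
min D↑ (6 st, q0=0, F={5}): 0:9→0,p→0,z→0,m→0,b→1 1:9→1,p→1,z→1,m→1,b→2 2:9→3,p→2,z→2,m→2,b→2 3:9→3,p→4,z→3,m→3,b→3 4:9→5,p→4,z→4,m→4,b→4 5:9→5,p→5,z→5,m→5,b→5 (ε-aug+det+¬).
'bb9p9': |S_i|=[11, 10, 9, 8, 5, 4] end={s1,s15,s3,s9} rej; 5/5 single-dels accept.
1 words, ⪯-incomp.

Antichain: [bb9p9].


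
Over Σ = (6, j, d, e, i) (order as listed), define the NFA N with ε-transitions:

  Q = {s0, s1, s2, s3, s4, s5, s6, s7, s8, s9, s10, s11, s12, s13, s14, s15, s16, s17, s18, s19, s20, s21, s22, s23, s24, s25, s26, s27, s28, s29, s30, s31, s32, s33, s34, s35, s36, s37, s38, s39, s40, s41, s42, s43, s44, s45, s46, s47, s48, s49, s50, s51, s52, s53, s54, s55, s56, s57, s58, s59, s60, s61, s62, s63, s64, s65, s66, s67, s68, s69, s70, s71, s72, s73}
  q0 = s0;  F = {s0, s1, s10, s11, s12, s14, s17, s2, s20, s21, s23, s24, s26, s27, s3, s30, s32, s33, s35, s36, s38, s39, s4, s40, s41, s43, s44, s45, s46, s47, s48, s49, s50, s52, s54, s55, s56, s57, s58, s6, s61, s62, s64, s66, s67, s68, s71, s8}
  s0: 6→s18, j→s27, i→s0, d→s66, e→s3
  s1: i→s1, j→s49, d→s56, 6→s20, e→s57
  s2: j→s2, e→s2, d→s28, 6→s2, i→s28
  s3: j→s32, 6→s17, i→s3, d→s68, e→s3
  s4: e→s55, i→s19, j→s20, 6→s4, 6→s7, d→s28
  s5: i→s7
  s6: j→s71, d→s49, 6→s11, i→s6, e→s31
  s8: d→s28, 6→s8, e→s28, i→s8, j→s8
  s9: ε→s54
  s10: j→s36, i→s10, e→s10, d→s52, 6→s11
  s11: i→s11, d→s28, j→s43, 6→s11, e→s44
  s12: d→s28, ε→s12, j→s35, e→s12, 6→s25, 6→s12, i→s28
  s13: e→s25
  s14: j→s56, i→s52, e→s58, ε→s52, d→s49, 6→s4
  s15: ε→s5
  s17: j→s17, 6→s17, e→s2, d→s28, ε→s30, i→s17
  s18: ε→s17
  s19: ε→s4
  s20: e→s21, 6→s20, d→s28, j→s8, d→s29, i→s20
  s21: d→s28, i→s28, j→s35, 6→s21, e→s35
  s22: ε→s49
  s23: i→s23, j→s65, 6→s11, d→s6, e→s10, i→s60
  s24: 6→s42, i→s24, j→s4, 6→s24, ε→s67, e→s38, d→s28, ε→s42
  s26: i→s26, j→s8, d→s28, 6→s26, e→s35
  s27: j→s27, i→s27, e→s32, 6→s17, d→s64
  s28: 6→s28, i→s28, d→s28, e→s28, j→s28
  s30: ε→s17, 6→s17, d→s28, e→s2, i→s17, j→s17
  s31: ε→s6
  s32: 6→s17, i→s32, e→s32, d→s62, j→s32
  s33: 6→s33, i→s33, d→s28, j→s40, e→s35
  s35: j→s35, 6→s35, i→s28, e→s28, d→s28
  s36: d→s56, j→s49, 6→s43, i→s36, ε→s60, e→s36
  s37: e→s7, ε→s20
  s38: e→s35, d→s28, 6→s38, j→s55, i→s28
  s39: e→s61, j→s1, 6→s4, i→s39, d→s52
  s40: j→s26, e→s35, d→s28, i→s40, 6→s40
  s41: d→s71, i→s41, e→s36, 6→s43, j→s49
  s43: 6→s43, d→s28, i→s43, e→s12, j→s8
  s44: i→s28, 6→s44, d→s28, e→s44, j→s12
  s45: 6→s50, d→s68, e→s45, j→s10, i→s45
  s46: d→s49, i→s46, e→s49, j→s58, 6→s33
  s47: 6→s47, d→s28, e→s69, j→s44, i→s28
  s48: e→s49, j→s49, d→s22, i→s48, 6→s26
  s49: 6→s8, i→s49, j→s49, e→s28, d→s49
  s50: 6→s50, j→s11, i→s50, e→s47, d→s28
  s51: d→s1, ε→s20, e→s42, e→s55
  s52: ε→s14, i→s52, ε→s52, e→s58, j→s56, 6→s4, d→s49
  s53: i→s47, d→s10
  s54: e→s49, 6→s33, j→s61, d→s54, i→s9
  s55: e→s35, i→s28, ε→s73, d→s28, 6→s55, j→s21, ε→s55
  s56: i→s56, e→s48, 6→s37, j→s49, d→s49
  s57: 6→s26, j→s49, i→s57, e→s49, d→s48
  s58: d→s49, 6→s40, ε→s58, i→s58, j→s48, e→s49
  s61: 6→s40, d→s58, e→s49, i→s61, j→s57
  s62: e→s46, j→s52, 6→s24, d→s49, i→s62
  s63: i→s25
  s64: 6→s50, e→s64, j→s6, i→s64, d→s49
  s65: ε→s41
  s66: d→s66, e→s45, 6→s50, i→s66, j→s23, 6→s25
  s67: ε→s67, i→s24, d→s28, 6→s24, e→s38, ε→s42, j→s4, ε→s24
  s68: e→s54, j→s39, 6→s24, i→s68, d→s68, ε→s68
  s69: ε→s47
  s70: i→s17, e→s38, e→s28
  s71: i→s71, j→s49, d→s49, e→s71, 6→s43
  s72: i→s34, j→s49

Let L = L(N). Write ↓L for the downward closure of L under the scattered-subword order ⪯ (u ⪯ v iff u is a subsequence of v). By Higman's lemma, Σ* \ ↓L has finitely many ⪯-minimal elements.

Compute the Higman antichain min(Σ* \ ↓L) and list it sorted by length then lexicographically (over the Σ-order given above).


min(Σ*\↓L) = [6d, 6ei, jdde, djjje, edeee].

|Q|=74, |F|=48, |δ|=291 (26 ε).
min D↑ (46 st, q0=0, F={5}): 0:6→1,j→2,d→3,e→4,i→0 1:6→1,j→1,d→5,e→6,i→1 2:6→1,j→2,d→7,e→8,i→2 3:6→9,j→10,d→3,e→11,i→3 4:6→1,j→8,d→12,e→4,i→4 5:6→5,j→5,d→5,e→5,i→5 6:6→6,j→6,d→5,e→6,i→5 7:6→9,j→13,d→14,e→7,i→7 8:6→1,j→8,d→15,e→8,i→8 9:6→9,j→16,d→5,e→17,i→9 10:6→16,j→18,d→13,e→19,i→10 11:6→9,j→19,d→12,e→11,i→11 12:6→20,j→21,d→12,e→22,i→12 13:6→16,j→23,d→14,e→13,i→13 14:6→24,j→14,d→14,e→5,i→14 15:6→20,j→25,d→14,e→26,i→15 16:6→16,j→27,d→5,e→28,i→16 17:6→17,j→28,d→5,e→17,i→5 18:6→27,j→14,d→23,e→29,i→18 19:6→16,j→29,d→25,e→19,i→19 20:6→20,j→30,d→5,e→31,i→20 21:6→30,j→32,d→25,e→33,i→21 22:6→34,j→33,d→22,e→14,i→22 23:6→27,j→14,d→14,e→23,i→23 24:6→24,j→24,d→5,e→5,i→24 25:6→30,j→35,d→14,e→36,i→25 26:6→34,j→36,d→14,e→14,i→26 27:6→27,j→24,d→5,e→37,i→27 28:6→28,j→37,d→5,e→28,i→5 29:6→27,j→14,d→35,e→29,i→29 30:6→30,j→38,d→5,e→39,i→30 31:6→31,j→39,d→5,e→40,i→5 32:6→38,j→14,d→35,e→41,i→32 33:6→42,j→41,d→36,e→14,i→33 34:6→34,j→42,d→5,e→40,i→34 35:6→38,j→14,d→14,e→43,i→35 36:6→42,j→43,d→14,e→14,i→36 37:6→37,j→40,d→5,e→37,i→5 38:6→38,j→24,d→5,e→44,i→38 39:6→39,j→44,d→5,e→40,i→5 40:6→40,j→40,d→5,e→5,i→5 41:6→45,j→14,d→43,e→14,i→41 42:6→42,j→45,d→5,e→40,i→42 43:6→45,j→14,d→14,e→14,i→43 44:6→44,j→40,d→5,e→40,i→5 45:6→45,j→24,d→5,e→40,i→45.
'6d': |S_i|=[63, 31, 2] end={s28,s29} rej; 2/2 del acc.
'6ei': N↓-sim [63, 31, 13, 1] end={s28} — reject; 3/3 del acc.
'jdde': |S_i|=[63, 55, 40, 5, 1] end={s28} ∉↓L; 4/4 single-dels accept.
'djjje': |S_i|=[63, 55, 39, 23, 4, 1] end={s28} rej; 5/5 deletions ∈↓L.
'edeee': |S_i|=[63, 56, 35, 20, 4, 1] end={s28} — reject; 5/5 deletions ∈↓L.
5 minimals (antichain).


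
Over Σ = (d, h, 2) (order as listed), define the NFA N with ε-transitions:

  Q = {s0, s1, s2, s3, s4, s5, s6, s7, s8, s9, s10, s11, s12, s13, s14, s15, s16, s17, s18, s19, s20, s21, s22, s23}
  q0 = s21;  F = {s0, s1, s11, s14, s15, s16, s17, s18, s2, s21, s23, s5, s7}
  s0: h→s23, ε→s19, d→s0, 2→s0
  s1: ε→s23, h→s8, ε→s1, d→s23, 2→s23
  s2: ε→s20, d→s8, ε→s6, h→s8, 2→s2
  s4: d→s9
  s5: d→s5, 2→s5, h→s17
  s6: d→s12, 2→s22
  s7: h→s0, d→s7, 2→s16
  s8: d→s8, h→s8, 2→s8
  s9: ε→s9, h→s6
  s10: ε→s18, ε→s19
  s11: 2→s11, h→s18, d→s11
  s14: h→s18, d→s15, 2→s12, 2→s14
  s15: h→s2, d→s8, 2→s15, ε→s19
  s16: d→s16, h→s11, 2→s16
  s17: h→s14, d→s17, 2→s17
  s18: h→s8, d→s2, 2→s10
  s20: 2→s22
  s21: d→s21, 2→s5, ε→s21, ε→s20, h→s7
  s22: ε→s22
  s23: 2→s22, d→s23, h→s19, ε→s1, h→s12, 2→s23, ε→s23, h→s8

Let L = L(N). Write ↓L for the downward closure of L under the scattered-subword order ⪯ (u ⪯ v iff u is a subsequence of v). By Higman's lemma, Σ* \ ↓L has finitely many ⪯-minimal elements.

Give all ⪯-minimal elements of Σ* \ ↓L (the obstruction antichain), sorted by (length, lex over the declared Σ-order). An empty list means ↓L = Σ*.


Antichain: [hhhh, 2hhdd].

|Q|=24, |F|=13, |δ|=65 (14 ε).
min D↑ (13 st, q0=0, F={9}): 0:d→0,h→1,2→2 1:d→1,h→3,2→4 2:d→2,h→5,2→2 3:d→3,h→6,2→3 4:d→4,h→7,2→4 5:d→5,h→8,2→5 6:d→6,h→9,2→6 7:d→7,h→10,2→7 8:d→11,h→10,2→8 9:d→9,h→9,2→9 10:d→12,h→9,2→10 11:d→9,h→12,2→11 12:d→9,h→9,2→12 (ε-aug+det+¬).
'hhhh': |S_i|=[20, 18, 15, 11, 3] end={s12,s19,s8} rej; 4/4 single-dels accept.
'2hhdd': N↓-sim [20, 18, 15, 11, 8, 2] end={s12,s8} rej; 5/5 deletions ∈↓L.
2 obstructions.


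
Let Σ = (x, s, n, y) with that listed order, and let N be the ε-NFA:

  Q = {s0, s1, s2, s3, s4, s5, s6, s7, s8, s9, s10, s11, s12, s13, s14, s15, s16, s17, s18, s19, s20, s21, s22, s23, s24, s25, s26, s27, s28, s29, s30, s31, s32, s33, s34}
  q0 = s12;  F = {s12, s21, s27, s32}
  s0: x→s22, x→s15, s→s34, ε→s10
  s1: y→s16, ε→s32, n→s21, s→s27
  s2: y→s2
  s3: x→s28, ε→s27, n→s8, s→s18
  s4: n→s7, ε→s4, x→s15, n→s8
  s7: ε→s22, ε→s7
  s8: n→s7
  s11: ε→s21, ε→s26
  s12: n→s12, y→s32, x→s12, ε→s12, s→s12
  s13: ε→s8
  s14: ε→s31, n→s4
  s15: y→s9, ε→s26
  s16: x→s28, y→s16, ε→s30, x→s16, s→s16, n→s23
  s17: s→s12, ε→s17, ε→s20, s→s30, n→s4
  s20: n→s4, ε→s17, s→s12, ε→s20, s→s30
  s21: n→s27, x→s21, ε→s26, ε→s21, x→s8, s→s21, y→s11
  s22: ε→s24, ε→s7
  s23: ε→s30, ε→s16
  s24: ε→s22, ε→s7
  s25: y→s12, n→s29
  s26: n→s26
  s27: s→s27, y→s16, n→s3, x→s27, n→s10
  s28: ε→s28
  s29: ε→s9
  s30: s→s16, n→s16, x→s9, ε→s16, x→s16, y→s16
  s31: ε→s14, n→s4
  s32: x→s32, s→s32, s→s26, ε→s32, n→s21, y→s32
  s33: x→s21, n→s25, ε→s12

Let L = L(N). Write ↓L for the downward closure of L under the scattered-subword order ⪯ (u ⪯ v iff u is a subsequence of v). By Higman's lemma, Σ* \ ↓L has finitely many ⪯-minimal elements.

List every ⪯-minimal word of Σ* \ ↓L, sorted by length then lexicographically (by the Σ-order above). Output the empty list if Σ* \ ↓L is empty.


min(Σ*\↓L) = [ynny].

|Q|=35, |F|=4, |δ|=88 (31 ε).
min D↑ (5 st, q0=0, F={4}): 0:x→0,s→0,n→0,y→1 1:x→1,s→1,n→2,y→1 2:x→2,s→2,n→3,y→2 3:x→3,s→3,n→3,y→4 4:x→4,s→4,n→4,y→4.
'ynny': run [18, 17, 16, 14, 5] end={s16,s23,s28,s30,s9} ∉↓L; 4/4 deletions ∈↓L.
1 obstructions.


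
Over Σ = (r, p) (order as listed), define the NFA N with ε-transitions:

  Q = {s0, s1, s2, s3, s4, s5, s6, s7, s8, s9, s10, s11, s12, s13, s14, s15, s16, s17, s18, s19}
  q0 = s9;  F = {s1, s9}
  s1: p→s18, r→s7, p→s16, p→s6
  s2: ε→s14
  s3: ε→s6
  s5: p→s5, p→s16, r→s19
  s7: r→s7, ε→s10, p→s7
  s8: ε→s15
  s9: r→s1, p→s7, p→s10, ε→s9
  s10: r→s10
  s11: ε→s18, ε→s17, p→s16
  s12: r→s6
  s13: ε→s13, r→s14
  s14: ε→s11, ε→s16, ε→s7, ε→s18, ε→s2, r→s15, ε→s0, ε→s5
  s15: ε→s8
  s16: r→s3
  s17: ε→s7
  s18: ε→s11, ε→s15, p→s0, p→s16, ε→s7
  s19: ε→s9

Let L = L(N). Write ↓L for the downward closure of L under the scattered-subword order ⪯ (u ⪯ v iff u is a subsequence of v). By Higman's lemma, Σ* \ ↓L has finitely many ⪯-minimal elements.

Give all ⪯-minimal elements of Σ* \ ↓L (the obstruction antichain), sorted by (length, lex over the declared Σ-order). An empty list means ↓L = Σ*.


|Q|=20, |F|=2, |δ|=41 (21 ε).
min D↑ (3 st, q0=0, F={2}): 0:r→1,p→2 1:r→2,p→2 2:r→2,p→2.
'p': run [13, 11] end={s0,s10,s11,s15,s16,s17,s18,s3,s6,s7,s8} — reject; 1/1 single-dels accept.
'rr': run [13, 12, 4] end={s10,s3,s6,s7} — reject; 2/2 deletions ∈↓L.
2 obstructions.

Antichain: [p, rr].
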